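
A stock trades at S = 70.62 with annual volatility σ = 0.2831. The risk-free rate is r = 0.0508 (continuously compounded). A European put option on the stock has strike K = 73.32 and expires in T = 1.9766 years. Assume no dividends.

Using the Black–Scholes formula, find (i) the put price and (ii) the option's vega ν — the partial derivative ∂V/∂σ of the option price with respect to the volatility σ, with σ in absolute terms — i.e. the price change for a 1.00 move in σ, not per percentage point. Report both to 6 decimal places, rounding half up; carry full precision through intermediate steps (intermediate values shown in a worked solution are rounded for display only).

price = 8.780733
ν = 37.163697

σ√T = 0.2831·√1.9766 = 0.398015
d₁ = (ln(S/K) + (r+σ²/2)T) / (σ√T) = (ln(70.62/73.32) + (0.0508+0.2831²/2)·1.9766) / 0.398015 = (-0.037520 + 0.179619) / 0.398015 = 0.357020
d₂ = d₁ − σ√T = 0.357020 − 0.398015 = -0.040995
e^{−rT} = e^{−0.0508·1.9766} = 0.904465
N(−d₁) = 0.360539,  N(−d₂) = 0.516350
Put price V = K·e^{−rT}·N(−d₂) − S·N(−d₁) = 34.241963 − 25.461230 = 8.780733
φ(d₁) = (1/√(2π))·e^{−d₁²/2} = 0.374310
ν = S·φ(d₁)·√T = 37.163697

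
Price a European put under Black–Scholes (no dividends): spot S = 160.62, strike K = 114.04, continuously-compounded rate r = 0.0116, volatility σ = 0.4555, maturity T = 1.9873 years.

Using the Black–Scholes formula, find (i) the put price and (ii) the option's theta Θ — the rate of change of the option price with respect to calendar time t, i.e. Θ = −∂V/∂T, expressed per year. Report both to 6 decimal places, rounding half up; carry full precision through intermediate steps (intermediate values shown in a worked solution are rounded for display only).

price = 14.819207
Θ = -6.445075

σ√T = 0.4555·√1.9873 = 0.642126
d₁ = (ln(S/K) + (r+σ²/2)T) / (σ√T) = (ln(160.62/114.04) + (0.0116+0.4555²/2)·1.9873) / 0.642126 = (0.342492 + 0.229215) / 0.642126 = 0.890336
d₂ = d₁ − σ√T = 0.890336 − 0.642126 = 0.248210
e^{−rT} = e^{−0.0116·1.9873} = 0.977211
N(−d₁) = 0.186643,  N(−d₂) = 0.401986
Put price V = K·e^{−rT}·N(−d₂) − S·N(−d₁) = 44.797778 − 29.978571 = 14.819207
φ(d₁) = (1/√(2π))·e^{−d₁²/2} = 0.268397
Θ = −S·φ(d₁)·σ/(2√T) + r·K·e^{−rT}·N(−d₂) = −6.964729 + 0.519654 = -6.445075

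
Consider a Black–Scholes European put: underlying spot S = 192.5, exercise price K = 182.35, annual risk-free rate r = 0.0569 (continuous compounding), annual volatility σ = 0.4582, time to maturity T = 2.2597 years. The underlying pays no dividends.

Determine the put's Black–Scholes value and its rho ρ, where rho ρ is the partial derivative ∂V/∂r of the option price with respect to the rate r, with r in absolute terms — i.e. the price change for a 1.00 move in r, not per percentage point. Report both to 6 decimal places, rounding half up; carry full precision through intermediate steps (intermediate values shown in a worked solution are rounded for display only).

σ√T = 0.4582·√2.2597 = 0.688780
d₁ = (ln(S/K) + (r+σ²/2)T) / (σ√T) = (ln(192.5/182.35) + (0.0569+0.4582²/2)·2.2597) / 0.688780 = (0.054168 + 0.365786) / 0.688780 = 0.609707
d₂ = d₁ − σ√T = 0.609707 − 0.688780 = -0.079073
e^{−rT} = e^{−0.0569·2.2597} = 0.879346
N(−d₁) = 0.271028,  N(−d₂) = 0.531513
Put price V = K·e^{−rT}·N(−d₂) − S·N(−d₁) = 85.227372 − 52.172871 = 33.054501
ρ = −K·T·e^{−rT}·N(−d₂) = -192.588293

price = 33.054501
ρ = -192.588293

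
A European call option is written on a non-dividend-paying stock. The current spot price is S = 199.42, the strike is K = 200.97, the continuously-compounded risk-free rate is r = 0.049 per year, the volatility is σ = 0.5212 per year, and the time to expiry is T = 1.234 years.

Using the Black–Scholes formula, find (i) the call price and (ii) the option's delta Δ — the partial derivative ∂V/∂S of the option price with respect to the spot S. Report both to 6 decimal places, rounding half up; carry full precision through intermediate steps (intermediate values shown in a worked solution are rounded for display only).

σ√T = 0.5212·√1.234 = 0.578978
d₁ = (ln(S/K) + (r+σ²/2)T) / (σ√T) = (ln(199.42/200.97) + (0.049+0.5212²/2)·1.234) / 0.578978 = (-0.007742 + 0.228074) / 0.578978 = 0.380552
d₂ = d₁ − σ√T = 0.380552 − 0.578978 = -0.198426
e^{−rT} = e^{−0.049·1.234} = 0.941326
N(d₁) = 0.648232,  N(d₂) = 0.421356
Call price V = S·N(d₁) − K·e^{−rT}·N(d₂) = 129.270457 − 79.711375 = 49.559082
Δ = N(d₁) = 0.648232

price = 49.559082
Δ = 0.648232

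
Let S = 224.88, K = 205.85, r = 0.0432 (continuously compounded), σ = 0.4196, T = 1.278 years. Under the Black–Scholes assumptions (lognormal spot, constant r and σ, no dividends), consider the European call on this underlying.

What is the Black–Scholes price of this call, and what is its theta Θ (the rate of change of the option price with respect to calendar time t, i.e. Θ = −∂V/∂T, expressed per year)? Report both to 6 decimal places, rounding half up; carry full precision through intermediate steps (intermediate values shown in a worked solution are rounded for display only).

σ√T = 0.4196·√1.278 = 0.474352
d₁ = (ln(S/K) + (r+σ²/2)T) / (σ√T) = (ln(224.88/205.85) + (0.0432+0.4196²/2)·1.278) / 0.474352 = (0.088419 + 0.167715) / 0.474352 = 0.539965
d₂ = d₁ − σ√T = 0.539965 − 0.474352 = 0.065613
e^{−rT} = e^{−0.0432·1.278} = 0.946287
N(d₁) = 0.705390,  N(d₂) = 0.526157
Call price V = S·N(d₁) − K·e^{−rT}·N(d₂) = 158.628004 − 102.491795 = 56.136209
φ(d₁) = (1/√(2π))·e^{−d₁²/2} = 0.344824
Θ = −S·φ(d₁)·σ/(2√T) − r·K·e^{−rT}·N(d₂) = −14.390932 − 4.427646 = -18.818578

price = 56.136209
Θ = -18.818578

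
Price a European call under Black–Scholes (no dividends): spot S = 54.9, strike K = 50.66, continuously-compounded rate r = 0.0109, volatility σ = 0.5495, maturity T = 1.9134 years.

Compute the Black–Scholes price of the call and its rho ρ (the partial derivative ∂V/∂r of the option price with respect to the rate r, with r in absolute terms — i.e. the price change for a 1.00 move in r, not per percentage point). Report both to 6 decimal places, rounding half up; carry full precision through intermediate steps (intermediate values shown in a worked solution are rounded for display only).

price = 18.246143
ρ = 38.210741

σ√T = 0.5495·√1.9134 = 0.760100
d₁ = (ln(S/K) + (r+σ²/2)T) / (σ√T) = (ln(54.9/50.66) + (0.0109+0.5495²/2)·1.9134) / 0.760100 = (0.080377 + 0.309732) / 0.760100 = 0.513233
d₂ = d₁ − σ√T = 0.513233 − 0.760100 = -0.246866
e^{−rT} = e^{−0.0109·1.9134} = 0.979360
N(d₁) = 0.696106,  N(d₂) = 0.402506
Call price V = S·N(d₁) − K·e^{−rT}·N(d₂) = 38.216218 − 19.970075 = 18.246143
ρ = K·T·e^{−rT}·N(d₂) = 38.210741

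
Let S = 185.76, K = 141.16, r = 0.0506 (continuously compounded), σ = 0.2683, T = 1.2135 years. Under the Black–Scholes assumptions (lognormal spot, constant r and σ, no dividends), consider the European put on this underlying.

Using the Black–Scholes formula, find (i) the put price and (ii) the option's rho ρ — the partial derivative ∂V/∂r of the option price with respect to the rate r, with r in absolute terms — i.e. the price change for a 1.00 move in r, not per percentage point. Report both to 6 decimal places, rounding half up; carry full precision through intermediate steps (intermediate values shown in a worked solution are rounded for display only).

price = 2.939039
ρ = -25.992200

σ√T = 0.2683·√1.2135 = 0.295557
d₁ = (ln(S/K) + (r+σ²/2)T) / (σ√T) = (ln(185.76/141.16) + (0.0506+0.2683²/2)·1.2135) / 0.295557 = (0.274562 + 0.105080) / 0.295557 = 1.284497
d₂ = d₁ − σ√T = 1.284497 − 0.295557 = 0.988940
e^{−rT} = e^{−0.0506·1.2135} = 0.940444
N(−d₁) = 0.099484,  N(−d₂) = 0.161346
Put price V = K·e^{−rT}·N(−d₂) − S·N(−d₁) = 21.419200 − 18.480161 = 2.939039
ρ = −K·T·e^{−rT}·N(−d₂) = -25.992200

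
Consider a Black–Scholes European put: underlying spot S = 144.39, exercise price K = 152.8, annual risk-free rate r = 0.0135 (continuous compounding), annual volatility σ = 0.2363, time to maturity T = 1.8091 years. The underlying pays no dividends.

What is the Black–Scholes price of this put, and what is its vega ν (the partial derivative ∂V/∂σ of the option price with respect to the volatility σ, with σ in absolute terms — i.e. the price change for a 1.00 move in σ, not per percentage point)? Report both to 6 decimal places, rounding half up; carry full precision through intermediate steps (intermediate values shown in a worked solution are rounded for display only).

price = 20.985321
ν = 77.349425

σ√T = 0.2363·√1.8091 = 0.317830
d₁ = (ln(S/K) + (r+σ²/2)T) / (σ√T) = (ln(144.39/152.8) + (0.0135+0.2363²/2)·1.8091) / 0.317830 = (-0.056612 + 0.074931) / 0.317830 = 0.057637
d₂ = d₁ − σ√T = 0.057637 − 0.317830 = -0.260193
e^{−rT} = e^{−0.0135·1.8091} = 0.975873
N(−d₁) = 0.477019,  N(−d₂) = 0.602642
Put price V = K·e^{−rT}·N(−d₂) − S·N(−d₁) = 89.862051 − 68.876729 = 20.985321
φ(d₁) = (1/√(2π))·e^{−d₁²/2} = 0.398280
ν = S·φ(d₁)·√T = 77.349425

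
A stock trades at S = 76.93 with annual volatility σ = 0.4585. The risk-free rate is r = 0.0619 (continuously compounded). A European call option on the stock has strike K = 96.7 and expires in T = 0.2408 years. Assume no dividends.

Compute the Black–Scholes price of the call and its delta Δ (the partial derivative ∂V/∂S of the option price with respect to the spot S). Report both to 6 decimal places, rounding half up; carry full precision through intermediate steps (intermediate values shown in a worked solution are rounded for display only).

price = 1.755548
Δ = 0.201068

σ√T = 0.4585·√0.2408 = 0.224992
d₁ = (ln(S/K) + (r+σ²/2)T) / (σ√T) = (ln(76.93/96.7) + (0.0619+0.4585²/2)·0.2408) / 0.224992 = (-0.228717 + 0.040216) / 0.224992 = -0.837812
d₂ = d₁ − σ√T = -0.837812 − 0.224992 = -1.062804
e^{−rT} = e^{−0.0619·0.2408} = 0.985205
N(d₁) = 0.201068,  N(d₂) = 0.143935
Call price V = S·N(d₁) − K·e^{−rT}·N(d₂) = 15.468174 − 13.712626 = 1.755548
Δ = N(d₁) = 0.201068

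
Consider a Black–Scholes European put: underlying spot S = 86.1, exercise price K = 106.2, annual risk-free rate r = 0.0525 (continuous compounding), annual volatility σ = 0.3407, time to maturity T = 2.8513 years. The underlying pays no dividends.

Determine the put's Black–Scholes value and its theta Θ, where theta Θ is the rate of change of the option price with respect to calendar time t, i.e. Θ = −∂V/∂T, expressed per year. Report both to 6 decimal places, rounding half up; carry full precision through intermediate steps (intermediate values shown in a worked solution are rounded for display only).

price = 22.869870
Θ = -0.275252

σ√T = 0.3407·√2.8513 = 0.575299
d₁ = (ln(S/K) + (r+σ²/2)T) / (σ√T) = (ln(86.1/106.2) + (0.0525+0.3407²/2)·2.8513) / 0.575299 = (-0.209815 + 0.315178) / 0.575299 = 0.183145
d₂ = d₁ − σ√T = 0.183145 − 0.575299 = -0.392154
e^{−rT} = e^{−0.0525·2.8513} = 0.860972
N(−d₁) = 0.427342,  N(−d₂) = 0.652528
Put price V = K·e^{−rT}·N(−d₂) − S·N(−d₁) = 59.664035 − 36.794164 = 22.869870
φ(d₁) = (1/√(2π))·e^{−d₁²/2} = 0.392307
Θ = −S·φ(d₁)·σ/(2√T) + r·K·e^{−rT}·N(−d₂) = −3.407614 + 3.132362 = -0.275252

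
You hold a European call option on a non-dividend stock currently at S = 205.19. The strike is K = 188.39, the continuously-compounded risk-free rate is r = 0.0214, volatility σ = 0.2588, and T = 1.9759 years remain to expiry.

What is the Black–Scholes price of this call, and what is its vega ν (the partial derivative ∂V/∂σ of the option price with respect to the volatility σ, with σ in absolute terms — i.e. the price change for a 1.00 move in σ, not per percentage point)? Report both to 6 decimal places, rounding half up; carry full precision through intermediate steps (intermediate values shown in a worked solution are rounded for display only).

price = 41.817003
ν = 99.832815

σ√T = 0.2588·√1.9759 = 0.363787
d₁ = (ln(S/K) + (r+σ²/2)T) / (σ√T) = (ln(205.19/188.39) + (0.0214+0.2588²/2)·1.9759) / 0.363787 = (0.085422 + 0.108455) / 0.363787 = 0.532941
d₂ = d₁ − σ√T = 0.532941 − 0.363787 = 0.169154
e^{−rT} = e^{−0.0214·1.9759} = 0.958597
N(d₁) = 0.702963,  N(d₂) = 0.567162
Call price V = S·N(d₁) − K·e^{−rT}·N(d₂) = 144.240915 − 102.423913 = 41.817003
φ(d₁) = (1/√(2π))·e^{−d₁²/2} = 0.346126
ν = S·φ(d₁)·√T = 99.832815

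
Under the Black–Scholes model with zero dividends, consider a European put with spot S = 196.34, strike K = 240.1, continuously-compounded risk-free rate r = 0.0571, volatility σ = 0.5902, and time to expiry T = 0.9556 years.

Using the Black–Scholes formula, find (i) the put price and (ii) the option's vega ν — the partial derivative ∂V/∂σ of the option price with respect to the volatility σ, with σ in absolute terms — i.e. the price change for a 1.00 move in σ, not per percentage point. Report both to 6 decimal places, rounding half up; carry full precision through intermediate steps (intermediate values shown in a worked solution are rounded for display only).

price = 65.096675
ν = 76.524655

σ√T = 0.5902·√0.9556 = 0.576949
d₁ = (ln(S/K) + (r+σ²/2)T) / (σ√T) = (ln(196.34/240.1) + (0.0571+0.5902²/2)·0.9556) / 0.576949 = (-0.201208 + 0.221000) / 0.576949 = 0.034305
d₂ = d₁ − σ√T = 0.034305 − 0.576949 = -0.542644
e^{−rT} = e^{−0.0571·0.9556} = 0.946897
N(−d₁) = 0.486317,  N(−d₂) = 0.706313
Put price V = K·e^{−rT}·N(−d₂) − S·N(−d₁) = 160.580170 − 95.483496 = 65.096675
φ(d₁) = (1/√(2π))·e^{−d₁²/2} = 0.398708
ν = S·φ(d₁)·√T = 76.524655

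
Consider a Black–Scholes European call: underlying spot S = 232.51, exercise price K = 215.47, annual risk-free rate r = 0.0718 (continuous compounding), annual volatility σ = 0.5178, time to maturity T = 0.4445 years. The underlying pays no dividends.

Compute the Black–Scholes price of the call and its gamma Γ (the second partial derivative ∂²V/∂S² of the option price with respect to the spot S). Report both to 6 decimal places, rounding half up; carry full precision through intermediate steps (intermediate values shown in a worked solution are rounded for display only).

price = 43.588412
Γ = 0.004418

σ√T = 0.5178·√0.4445 = 0.345222
d₁ = (ln(S/K) + (r+σ²/2)T) / (σ√T) = (ln(232.51/215.47) + (0.0718+0.5178²/2)·0.4445) / 0.345222 = (0.076112 + 0.091504) / 0.345222 = 0.485531
d₂ = d₁ − σ√T = 0.485531 − 0.345222 = 0.140309
e^{−rT} = e^{−0.0718·0.4445} = 0.968589
N(d₁) = 0.686350,  N(d₂) = 0.555792
Call price V = S·N(d₁) − K·e^{−rT}·N(d₂) = 159.583231 − 115.994820 = 43.588412
φ(d₁) = (1/√(2π))·e^{−d₁²/2} = 0.354585
Γ = φ(d₁) / (S·σ·√T) = 0.004418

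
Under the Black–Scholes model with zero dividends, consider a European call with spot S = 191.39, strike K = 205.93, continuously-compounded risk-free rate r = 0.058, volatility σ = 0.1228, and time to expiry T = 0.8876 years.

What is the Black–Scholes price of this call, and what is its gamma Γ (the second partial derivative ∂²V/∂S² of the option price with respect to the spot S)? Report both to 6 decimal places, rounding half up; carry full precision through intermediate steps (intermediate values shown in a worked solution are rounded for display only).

price = 6.979238
Γ = 0.017865

σ√T = 0.1228·√0.8876 = 0.115693
d₁ = (ln(S/K) + (r+σ²/2)T) / (σ√T) = (ln(191.39/205.93) + (0.058+0.1228²/2)·0.8876) / 0.115693 = (-0.073223 + 0.058173) / 0.115693 = -0.130084
d₂ = d₁ − σ√T = -0.130084 − 0.115693 = -0.245777
e^{−rT} = e^{−0.058·0.8876} = 0.949822
N(d₁) = 0.448250,  N(d₂) = 0.402927
Call price V = S·N(d₁) − K·e^{−rT}·N(d₂) = 85.790541 − 78.811303 = 6.979238
φ(d₁) = (1/√(2π))·e^{−d₁²/2} = 0.395581
Γ = φ(d₁) / (S·σ·√T) = 0.017865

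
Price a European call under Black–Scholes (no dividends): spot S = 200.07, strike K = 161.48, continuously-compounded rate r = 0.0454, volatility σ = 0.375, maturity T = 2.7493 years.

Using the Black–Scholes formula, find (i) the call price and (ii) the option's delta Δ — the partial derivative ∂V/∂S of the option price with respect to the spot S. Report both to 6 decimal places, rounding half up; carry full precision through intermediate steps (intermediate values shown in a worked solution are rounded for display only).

σ√T = 0.375·√2.7493 = 0.621788
d₁ = (ln(S/K) + (r+σ²/2)T) / (σ√T) = (ln(200.07/161.48) + (0.0454+0.375²/2)·2.7493) / 0.621788 = (0.214286 + 0.318128) / 0.621788 = 0.856264
d₂ = d₁ − σ√T = 0.856264 − 0.621788 = 0.234476
e^{−rT} = e^{−0.0454·2.7493} = 0.882657
N(d₁) = 0.804074,  N(d₂) = 0.592692
Call price V = S·N(d₁) − K·e^{−rT}·N(d₂) = 160.871082 − 84.477296 = 76.393786
Δ = N(d₁) = 0.804074

price = 76.393786
Δ = 0.804074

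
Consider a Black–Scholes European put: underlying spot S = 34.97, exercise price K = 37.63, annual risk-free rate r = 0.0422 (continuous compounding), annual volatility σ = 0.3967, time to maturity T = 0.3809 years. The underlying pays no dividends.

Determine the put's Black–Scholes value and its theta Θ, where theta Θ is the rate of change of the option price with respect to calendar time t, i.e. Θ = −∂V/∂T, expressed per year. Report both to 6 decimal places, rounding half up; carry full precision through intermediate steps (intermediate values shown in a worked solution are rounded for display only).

price = 4.632382
Θ = -3.457157

σ√T = 0.3967·√0.3809 = 0.244832
d₁ = (ln(S/K) + (r+σ²/2)T) / (σ√T) = (ln(34.97/37.63) + (0.0422+0.3967²/2)·0.3809) / 0.244832 = (-0.073311 + 0.046045) / 0.244832 = -0.111365
d₂ = d₁ − σ√T = -0.111365 − 0.244832 = -0.356197
e^{−rT} = e^{−0.0422·0.3809} = 0.984055
N(−d₁) = 0.544337,  N(−d₂) = 0.639154
Put price V = K·e^{−rT}·N(−d₂) − S·N(−d₁) = 23.667837 − 19.035455 = 4.632382
φ(d₁) = (1/√(2π))·e^{−d₁²/2} = 0.396476
Θ = −S·φ(d₁)·σ/(2√T) + r·K·e^{−rT}·N(−d₂) = −4.455940 + 0.998783 = -3.457157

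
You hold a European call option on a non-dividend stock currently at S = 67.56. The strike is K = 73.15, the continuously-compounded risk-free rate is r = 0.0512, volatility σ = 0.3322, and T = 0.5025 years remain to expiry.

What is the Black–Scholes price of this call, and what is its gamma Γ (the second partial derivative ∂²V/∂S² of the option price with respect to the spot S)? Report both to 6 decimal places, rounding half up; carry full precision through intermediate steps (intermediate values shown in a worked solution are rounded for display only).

price = 4.809306
Γ = 0.024923

σ√T = 0.3322·√0.5025 = 0.235487
d₁ = (ln(S/K) + (r+σ²/2)T) / (σ√T) = (ln(67.56/73.15) + (0.0512+0.3322²/2)·0.5025) / 0.235487 = (-0.079496 + 0.053455) / 0.235487 = -0.110583
d₂ = d₁ − σ√T = -0.110583 − 0.235487 = -0.346070
e^{−rT} = e^{−0.0512·0.5025} = 0.974600
N(d₁) = 0.455974,  N(d₂) = 0.364645
Call price V = S·N(d₁) − K·e^{−rT}·N(d₂) = 30.805573 − 25.996268 = 4.809306
φ(d₁) = (1/√(2π))·e^{−d₁²/2} = 0.396510
Γ = φ(d₁) / (S·σ·√T) = 0.024923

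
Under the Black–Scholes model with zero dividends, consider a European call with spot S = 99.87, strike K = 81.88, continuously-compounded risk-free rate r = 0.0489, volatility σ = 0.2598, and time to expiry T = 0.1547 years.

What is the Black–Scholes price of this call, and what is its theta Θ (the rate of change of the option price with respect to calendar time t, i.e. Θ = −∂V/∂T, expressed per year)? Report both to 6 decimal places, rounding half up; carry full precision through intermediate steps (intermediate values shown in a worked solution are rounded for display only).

price = 18.681522
Θ = -5.424133

σ√T = 0.2598·√0.1547 = 0.102184
d₁ = (ln(S/K) + (r+σ²/2)T) / (σ√T) = (ln(99.87/81.88) + (0.0489+0.2598²/2)·0.1547) / 0.102184 = (0.198615 + 0.012786) / 0.102184 = 2.068813
d₂ = d₁ − σ√T = 2.068813 − 0.102184 = 1.966628
e^{−rT} = e^{−0.0489·0.1547} = 0.992464
N(d₁) = 0.980718,  N(d₂) = 0.975387
Call price V = S·N(d₁) − K·e^{−rT}·N(d₂) = 97.944323 − 79.262801 = 18.681522
φ(d₁) = (1/√(2π))·e^{−d₁²/2} = 0.046938
Θ = −S·φ(d₁)·σ/(2√T) − r·K·e^{−rT}·N(d₂) = −1.548182 − 3.875951 = -5.424133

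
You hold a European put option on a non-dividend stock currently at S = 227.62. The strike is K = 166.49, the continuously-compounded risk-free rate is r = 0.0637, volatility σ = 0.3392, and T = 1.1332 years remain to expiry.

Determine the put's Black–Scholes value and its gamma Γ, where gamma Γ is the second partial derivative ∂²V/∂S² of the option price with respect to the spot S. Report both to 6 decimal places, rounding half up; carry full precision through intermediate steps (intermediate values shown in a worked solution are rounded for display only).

σ√T = 0.3392·√1.1332 = 0.361085
d₁ = (ln(S/K) + (r+σ²/2)T) / (σ√T) = (ln(227.62/166.49) + (0.0637+0.3392²/2)·1.1332) / 0.361085 = (0.312742 + 0.137376) / 0.361085 = 1.246572
d₂ = d₁ − σ√T = 1.246572 − 0.361085 = 0.885488
e^{−rT} = e^{−0.0637·1.1332} = 0.930359
N(−d₁) = 0.106277,  N(−d₂) = 0.187947
Put price V = K·e^{−rT}·N(−d₂) − S·N(−d₁) = 29.112111 − 24.190809 = 4.921303
φ(d₁) = (1/√(2π))·e^{−d₁²/2} = 0.183432
Γ = φ(d₁) / (S·σ·√T) = 0.002232

price = 4.921303
Γ = 0.002232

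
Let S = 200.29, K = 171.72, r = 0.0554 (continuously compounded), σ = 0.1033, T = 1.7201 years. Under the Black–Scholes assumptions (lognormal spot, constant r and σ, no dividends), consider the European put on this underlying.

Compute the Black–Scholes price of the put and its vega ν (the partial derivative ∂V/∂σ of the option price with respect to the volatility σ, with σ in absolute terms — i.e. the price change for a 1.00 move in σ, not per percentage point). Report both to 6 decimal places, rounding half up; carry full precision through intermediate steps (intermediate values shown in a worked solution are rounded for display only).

σ√T = 0.1033·√1.7201 = 0.135481
d₁ = (ln(S/K) + (r+σ²/2)T) / (σ√T) = (ln(200.29/171.72) + (0.0554+0.1033²/2)·1.7201) / 0.135481 = (0.153901 + 0.104471) / 0.135481 = 1.907078
d₂ = d₁ − σ√T = 1.907078 − 0.135481 = 1.771597
e^{−rT} = e^{−0.0554·1.7201} = 0.909106
N(−d₁) = 0.028255,  N(−d₂) = 0.038231
Put price V = K·e^{−rT}·N(−d₂) − S·N(−d₁) = 5.968260 − 5.659242 = 0.309017
φ(d₁) = (1/√(2π))·e^{−d₁²/2} = 0.064738
ν = S·φ(d₁)·√T = 17.005650

price = 0.309017
ν = 17.005650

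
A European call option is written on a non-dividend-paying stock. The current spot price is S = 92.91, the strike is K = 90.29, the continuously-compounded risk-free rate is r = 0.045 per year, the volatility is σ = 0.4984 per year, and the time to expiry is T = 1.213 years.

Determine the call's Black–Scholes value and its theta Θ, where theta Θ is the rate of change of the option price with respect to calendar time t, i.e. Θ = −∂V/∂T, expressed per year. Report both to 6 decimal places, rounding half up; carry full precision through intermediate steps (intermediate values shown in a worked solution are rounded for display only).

σ√T = 0.4984·√1.213 = 0.548919
d₁ = (ln(S/K) + (r+σ²/2)T) / (σ√T) = (ln(92.91/90.29) + (0.045+0.4984²/2)·1.213) / 0.548919 = (0.028605 + 0.205241) / 0.548919 = 0.426011
d₂ = d₁ − σ√T = 0.426011 − 0.548919 = -0.122908
e^{−rT} = e^{−0.045·1.213} = 0.946878
N(d₁) = 0.664950,  N(d₂) = 0.451090
Call price V = S·N(d₁) − K·e^{−rT}·N(d₂) = 61.780518 − 38.565312 = 23.215206
φ(d₁) = (1/√(2π))·e^{−d₁²/2} = 0.364335
Θ = −S·φ(d₁)·σ/(2√T) − r·K·e^{−rT}·N(d₂) = −7.659159 − 1.735439 = -9.394598

price = 23.215206
Θ = -9.394598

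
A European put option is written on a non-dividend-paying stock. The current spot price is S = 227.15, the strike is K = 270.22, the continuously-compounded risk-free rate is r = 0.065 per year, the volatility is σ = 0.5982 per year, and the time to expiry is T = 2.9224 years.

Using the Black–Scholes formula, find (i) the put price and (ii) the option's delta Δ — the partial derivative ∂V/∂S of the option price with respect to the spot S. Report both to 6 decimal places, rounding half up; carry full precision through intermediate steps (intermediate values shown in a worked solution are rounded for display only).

σ√T = 0.5982·√2.9224 = 1.022625
d₁ = (ln(S/K) + (r+σ²/2)T) / (σ√T) = (ln(227.15/270.22) + (0.065+0.5982²/2)·2.9224) / 1.022625 = (-0.173626 + 0.712837) / 1.022625 = 0.527281
d₂ = d₁ − σ√T = 0.527281 − 1.022625 = -0.495343
e^{−rT} = e^{−0.065·2.9224} = 0.826996
N(−d₁) = 0.298999,  N(−d₂) = 0.689821
Put price V = K·e^{−rT}·N(−d₂) − S·N(−d₁) = 154.154835 − 67.917663 = 86.237172
Δ = −N(−d₁) = -0.298999

price = 86.237172
Δ = -0.298999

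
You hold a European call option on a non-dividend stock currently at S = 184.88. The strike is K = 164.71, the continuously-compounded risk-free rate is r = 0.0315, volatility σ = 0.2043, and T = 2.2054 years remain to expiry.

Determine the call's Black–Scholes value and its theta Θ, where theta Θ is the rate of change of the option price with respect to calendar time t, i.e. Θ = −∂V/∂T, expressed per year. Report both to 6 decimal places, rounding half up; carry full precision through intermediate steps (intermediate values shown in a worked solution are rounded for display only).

price = 39.661038
Θ = -7.071171

σ√T = 0.2043·√2.2054 = 0.303398
d₁ = (ln(S/K) + (r+σ²/2)T) / (σ√T) = (ln(184.88/164.71) + (0.0315+0.2043²/2)·2.2054) / 0.303398 = (0.115521 + 0.115495) / 0.303398 = 0.761429
d₂ = d₁ − σ√T = 0.761429 − 0.303398 = 0.458032
e^{−rT} = e^{−0.0315·2.2054} = 0.932888
N(d₁) = 0.776800,  N(d₂) = 0.676535
Call price V = S·N(d₁) − K·e^{−rT}·N(d₂) = 143.614715 − 103.953677 = 39.661038
φ(d₁) = (1/√(2π))·e^{−d₁²/2} = 0.298548
Θ = −S·φ(d₁)·σ/(2√T) − r·K·e^{−rT}·N(d₂) = −3.796630 − 3.274541 = -7.071171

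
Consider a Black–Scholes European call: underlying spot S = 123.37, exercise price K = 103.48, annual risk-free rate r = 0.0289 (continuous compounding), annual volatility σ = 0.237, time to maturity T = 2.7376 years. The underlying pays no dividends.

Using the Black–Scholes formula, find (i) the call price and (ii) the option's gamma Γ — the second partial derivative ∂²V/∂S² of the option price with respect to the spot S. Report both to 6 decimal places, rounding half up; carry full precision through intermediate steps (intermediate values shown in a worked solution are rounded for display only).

σ√T = 0.237·√2.7376 = 0.392133
d₁ = (ln(S/K) + (r+σ²/2)T) / (σ√T) = (ln(123.37/103.48) + (0.0289+0.237²/2)·2.7376) / 0.392133 = (0.175810 + 0.156001) / 0.392133 = 0.846168
d₂ = d₁ − σ√T = 0.846168 − 0.392133 = 0.454035
e^{−rT} = e^{−0.0289·2.7376} = 0.923932
N(d₁) = 0.801271,  N(d₂) = 0.675098
Call price V = S·N(d₁) − K·e^{−rT}·N(d₂) = 98.852742 − 64.545127 = 34.307614
φ(d₁) = (1/√(2π))·e^{−d₁²/2} = 0.278890
Γ = φ(d₁) / (S·σ·√T) = 0.005765

price = 34.307614
Γ = 0.005765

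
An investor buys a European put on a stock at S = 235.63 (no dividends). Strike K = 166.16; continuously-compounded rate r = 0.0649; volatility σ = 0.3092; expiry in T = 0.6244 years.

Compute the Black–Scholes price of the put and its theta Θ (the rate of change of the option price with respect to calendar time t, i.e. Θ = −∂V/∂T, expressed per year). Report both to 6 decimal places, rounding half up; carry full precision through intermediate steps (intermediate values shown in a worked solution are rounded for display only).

σ√T = 0.3092·√0.6244 = 0.244327
d₁ = (ln(S/K) + (r+σ²/2)T) / (σ√T) = (ln(235.63/166.16) + (0.0649+0.3092²/2)·0.6244) / 0.244327 = (0.349312 + 0.070371) / 0.244327 = 1.717712
d₂ = d₁ − σ√T = 1.717712 − 0.244327 = 1.473385
e^{−rT} = e^{−0.0649·0.6244} = 0.960287
N(−d₁) = 0.042925,  N(−d₂) = 0.070324
Put price V = K·e^{−rT}·N(−d₂) − S·N(−d₁) = 11.220915 − 10.114317 = 1.106598
φ(d₁) = (1/√(2π))·e^{−d₁²/2} = 0.091245
Θ = −S·φ(d₁)·σ/(2√T) + r·K·e^{−rT}·N(−d₂) = −4.206474 + 0.728237 = -3.478237

price = 1.106598
Θ = -3.478237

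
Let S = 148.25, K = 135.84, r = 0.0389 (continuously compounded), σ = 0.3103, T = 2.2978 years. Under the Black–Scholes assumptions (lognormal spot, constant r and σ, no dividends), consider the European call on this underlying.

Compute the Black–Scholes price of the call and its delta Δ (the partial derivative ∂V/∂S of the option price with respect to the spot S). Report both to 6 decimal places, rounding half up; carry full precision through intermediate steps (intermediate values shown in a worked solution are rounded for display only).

σ√T = 0.3103·√2.2978 = 0.470368
d₁ = (ln(S/K) + (r+σ²/2)T) / (σ√T) = (ln(148.25/135.84) + (0.0389+0.3103²/2)·2.2978) / 0.470368 = (0.087422 + 0.200008) / 0.470368 = 0.611074
d₂ = d₁ − σ√T = 0.611074 − 0.470368 = 0.140706
e^{−rT} = e^{−0.0389·2.2978} = 0.914494
N(d₁) = 0.729425,  N(d₂) = 0.555949
Call price V = S·N(d₁) − K·e^{−rT}·N(d₂) = 108.137222 − 69.062676 = 39.074545
Δ = N(d₁) = 0.729425

price = 39.074545
Δ = 0.729425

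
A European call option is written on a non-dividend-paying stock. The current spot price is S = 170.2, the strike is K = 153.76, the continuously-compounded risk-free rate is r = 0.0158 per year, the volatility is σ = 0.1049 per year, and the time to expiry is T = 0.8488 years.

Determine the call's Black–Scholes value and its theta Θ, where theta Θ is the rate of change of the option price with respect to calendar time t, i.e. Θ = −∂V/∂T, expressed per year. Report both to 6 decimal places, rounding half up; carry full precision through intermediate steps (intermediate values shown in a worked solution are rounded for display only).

σ√T = 0.1049·√0.8488 = 0.096645
d₁ = (ln(S/K) + (r+σ²/2)T) / (σ√T) = (ln(170.2/153.76) + (0.0158+0.1049²/2)·0.8488) / 0.096645 = (0.101581 + 0.018081) / 0.096645 = 1.238168
d₂ = d₁ − σ√T = 1.238168 − 0.096645 = 1.141523
e^{−rT} = e^{−0.0158·0.8488} = 0.986678
N(d₁) = 0.892173,  N(d₂) = 0.873174
Call price V = S·N(d₁) − K·e^{−rT}·N(d₂) = 151.847864 − 132.470681 = 19.377183
φ(d₁) = (1/√(2π))·e^{−d₁²/2} = 0.185358
Θ = −S·φ(d₁)·σ/(2√T) − r·K·e^{−rT}·N(d₂) = −1.796026 − 2.093037 = -3.889063

price = 19.377183
Θ = -3.889063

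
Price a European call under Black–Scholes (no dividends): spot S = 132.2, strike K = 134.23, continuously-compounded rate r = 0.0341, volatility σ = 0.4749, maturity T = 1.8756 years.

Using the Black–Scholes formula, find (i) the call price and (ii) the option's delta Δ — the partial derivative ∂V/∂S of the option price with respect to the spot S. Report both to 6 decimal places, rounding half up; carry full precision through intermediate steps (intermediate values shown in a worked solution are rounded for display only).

σ√T = 0.4749·√1.8756 = 0.650388
d₁ = (ln(S/K) + (r+σ²/2)T) / (σ√T) = (ln(132.2/134.23) + (0.0341+0.4749²/2)·1.8756) / 0.650388 = (-0.015239 + 0.275460) / 0.650388 = 0.400102
d₂ = d₁ − σ√T = 0.400102 − 0.650388 = -0.250286
e^{−rT} = e^{−0.0341·1.8756} = 0.938044
N(d₁) = 0.655459,  N(d₂) = 0.401183
Call price V = S·N(d₁) − K·e^{−rT}·N(d₂) = 86.651704 − 50.514451 = 36.137254
Δ = N(d₁) = 0.655459

price = 36.137254
Δ = 0.655459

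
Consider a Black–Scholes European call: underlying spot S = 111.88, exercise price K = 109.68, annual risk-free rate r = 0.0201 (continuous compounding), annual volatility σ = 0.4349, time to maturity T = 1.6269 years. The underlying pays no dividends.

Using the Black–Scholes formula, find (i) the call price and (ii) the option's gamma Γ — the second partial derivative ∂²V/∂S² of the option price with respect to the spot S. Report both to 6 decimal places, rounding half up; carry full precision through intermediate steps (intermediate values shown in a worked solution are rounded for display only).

σ√T = 0.4349·√1.6269 = 0.554715
d₁ = (ln(S/K) + (r+σ²/2)T) / (σ√T) = (ln(111.88/109.68) + (0.0201+0.4349²/2)·1.6269) / 0.554715 = (0.019860 + 0.186555) / 0.554715 = 0.372110
d₂ = d₁ − σ√T = 0.372110 − 0.554715 = -0.182605
e^{−rT} = e^{−0.0201·1.6269} = 0.967828
N(d₁) = 0.645094,  N(d₂) = 0.427554
Call price V = S·N(d₁) − K·e^{−rT}·N(d₂) = 72.173166 − 45.385446 = 26.787719
φ(d₁) = (1/√(2π))·e^{−d₁²/2} = 0.372257
Γ = φ(d₁) / (S·σ·√T) = 0.005998

price = 26.787719
Γ = 0.005998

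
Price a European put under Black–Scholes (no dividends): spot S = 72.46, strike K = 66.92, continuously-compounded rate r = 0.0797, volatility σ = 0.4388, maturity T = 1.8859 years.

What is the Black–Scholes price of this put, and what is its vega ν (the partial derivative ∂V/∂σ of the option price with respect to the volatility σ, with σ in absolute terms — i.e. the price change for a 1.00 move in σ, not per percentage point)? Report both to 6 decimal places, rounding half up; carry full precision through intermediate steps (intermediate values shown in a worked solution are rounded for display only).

σ√T = 0.4388·√1.8859 = 0.602596
d₁ = (ln(S/K) + (r+σ²/2)T) / (σ√T) = (ln(72.46/66.92) + (0.0797+0.4388²/2)·1.8859) / 0.602596 = (0.079537 + 0.331867) / 0.602596 = 0.682720
d₂ = d₁ − σ√T = 0.682720 − 0.602596 = 0.080124
e^{−rT} = e^{−0.0797·1.8859} = 0.860444
N(−d₁) = 0.247392,  N(−d₂) = 0.468069
Put price V = K·e^{−rT}·N(−d₂) − S·N(−d₁) = 26.951874 − 17.926028 = 9.025846
φ(d₁) = (1/√(2π))·e^{−d₁²/2} = 0.316007
ν = S·φ(d₁)·√T = 31.445182

price = 9.025846
ν = 31.445182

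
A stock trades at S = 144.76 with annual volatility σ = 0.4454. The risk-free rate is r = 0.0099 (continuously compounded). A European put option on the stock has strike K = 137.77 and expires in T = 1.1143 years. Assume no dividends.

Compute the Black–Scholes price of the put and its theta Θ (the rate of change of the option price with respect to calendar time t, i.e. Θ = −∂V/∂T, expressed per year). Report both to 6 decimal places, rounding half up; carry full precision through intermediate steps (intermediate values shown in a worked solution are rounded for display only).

price = 22.075753
Θ = -10.671852

σ√T = 0.4454·√1.1143 = 0.470166
d₁ = (ln(S/K) + (r+σ²/2)T) / (σ√T) = (ln(144.76/137.77) + (0.0099+0.4454²/2)·1.1143) / 0.470166 = (0.049492 + 0.121560) / 0.470166 = 0.363810
d₂ = d₁ − σ√T = 0.363810 − 0.470166 = -0.106356
e^{−rT} = e^{−0.0099·1.1143} = 0.989029
N(−d₁) = 0.358000,  N(−d₂) = 0.542350
Put price V = K·e^{−rT}·N(−d₂) − S·N(−d₁) = 73.899815 − 51.824062 = 22.075753
φ(d₁) = (1/√(2π))·e^{−d₁²/2} = 0.373395
Θ = −S·φ(d₁)·σ/(2√T) + r·K·e^{−rT}·N(−d₂) = −11.403460 + 0.731608 = -10.671852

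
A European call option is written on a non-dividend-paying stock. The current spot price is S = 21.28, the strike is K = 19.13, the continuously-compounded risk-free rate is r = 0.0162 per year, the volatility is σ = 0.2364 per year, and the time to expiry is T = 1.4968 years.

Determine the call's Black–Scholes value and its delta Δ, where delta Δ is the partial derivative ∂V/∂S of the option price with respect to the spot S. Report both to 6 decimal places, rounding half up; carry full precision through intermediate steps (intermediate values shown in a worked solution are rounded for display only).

price = 3.829805
Δ = 0.724651

σ√T = 0.2364·√1.4968 = 0.289221
d₁ = (ln(S/K) + (r+σ²/2)T) / (σ√T) = (ln(21.28/19.13) + (0.0162+0.2364²/2)·1.4968) / 0.289221 = (0.106510 + 0.066072) / 0.289221 = 0.596715
d₂ = d₁ − σ√T = 0.596715 − 0.289221 = 0.307494
e^{−rT} = e^{−0.0162·1.4968} = 0.976043
N(d₁) = 0.724651,  N(d₂) = 0.620766
Call price V = S·N(d₁) − K·e^{−rT}·N(d₂) = 15.420577 − 11.590772 = 3.829805
Δ = N(d₁) = 0.724651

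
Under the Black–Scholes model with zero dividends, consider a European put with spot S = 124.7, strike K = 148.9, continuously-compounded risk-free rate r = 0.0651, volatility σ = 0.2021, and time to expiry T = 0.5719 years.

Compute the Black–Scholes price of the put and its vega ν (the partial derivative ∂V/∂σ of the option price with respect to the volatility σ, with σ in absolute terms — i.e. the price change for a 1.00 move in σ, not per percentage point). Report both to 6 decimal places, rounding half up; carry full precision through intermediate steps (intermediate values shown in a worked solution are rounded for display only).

price = 20.744943
ν = 26.426934

σ√T = 0.2021·√0.5719 = 0.152836
d₁ = (ln(S/K) + (r+σ²/2)T) / (σ√T) = (ln(124.7/148.9) + (0.0651+0.2021²/2)·0.5719) / 0.152836 = (-0.177364 + 0.048910) / 0.152836 = -0.840468
d₂ = d₁ − σ√T = -0.840468 − 0.152836 = -0.993304
e^{−rT} = e^{−0.0651·0.5719} = 0.963454
N(−d₁) = 0.799677,  N(−d₂) = 0.839719
Put price V = K·e^{−rT}·N(−d₂) − S·N(−d₁) = 120.464655 − 99.719711 = 20.744943
φ(d₁) = (1/√(2π))·e^{−d₁²/2} = 0.280234
ν = S·φ(d₁)·√T = 26.426934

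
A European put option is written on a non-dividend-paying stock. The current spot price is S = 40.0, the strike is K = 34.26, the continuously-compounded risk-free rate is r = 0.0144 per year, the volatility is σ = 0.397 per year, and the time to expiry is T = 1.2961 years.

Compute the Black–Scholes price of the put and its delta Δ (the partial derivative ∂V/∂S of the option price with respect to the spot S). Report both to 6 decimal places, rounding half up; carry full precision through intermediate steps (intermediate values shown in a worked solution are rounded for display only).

σ√T = 0.397·√1.2961 = 0.451970
d₁ = (ln(S/K) + (r+σ²/2)T) / (σ√T) = (ln(40.0/34.26) + (0.0144+0.397²/2)·1.2961) / 0.451970 = (0.154901 + 0.120802) / 0.451970 = 0.610003
d₂ = d₁ − σ√T = 0.610003 − 0.451970 = 0.158033
e^{−rT} = e^{−0.0144·1.2961} = 0.981509
N(−d₁) = 0.270930,  N(−d₂) = 0.437215
Put price V = K·e^{−rT}·N(−d₂) − S·N(−d₁) = 14.702024 − 10.837192 = 3.864832
Δ = −N(−d₁) = -0.270930

price = 3.864832
Δ = -0.270930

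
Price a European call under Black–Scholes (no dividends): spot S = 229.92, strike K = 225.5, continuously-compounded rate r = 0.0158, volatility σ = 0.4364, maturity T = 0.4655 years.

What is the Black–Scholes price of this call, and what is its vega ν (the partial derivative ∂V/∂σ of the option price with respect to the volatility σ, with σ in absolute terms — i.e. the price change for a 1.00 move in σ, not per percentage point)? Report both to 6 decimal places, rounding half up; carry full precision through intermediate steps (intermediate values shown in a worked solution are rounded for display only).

σ√T = 0.4364·√0.4655 = 0.297745
d₁ = (ln(S/K) + (r+σ²/2)T) / (σ√T) = (ln(229.92/225.5) + (0.0158+0.4364²/2)·0.4655) / 0.297745 = (0.019411 + 0.051681) / 0.297745 = 0.238769
d₂ = d₁ − σ√T = 0.238769 − 0.297745 = -0.058976
e^{−rT} = e^{−0.0158·0.4655} = 0.992672
N(d₁) = 0.594358,  N(d₂) = 0.476485
Call price V = S·N(d₁) − K·e^{−rT}·N(d₂) = 136.654690 − 106.660113 = 29.994577
φ(d₁) = (1/√(2π))·e^{−d₁²/2} = 0.387731
ν = S·φ(d₁)·√T = 60.822880

price = 29.994577
ν = 60.822880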